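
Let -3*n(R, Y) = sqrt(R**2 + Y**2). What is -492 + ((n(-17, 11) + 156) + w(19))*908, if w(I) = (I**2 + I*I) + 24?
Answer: 818524 - 908*sqrt(410)/3 ≈ 8.1240e+5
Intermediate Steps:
n(R, Y) = -sqrt(R**2 + Y**2)/3
w(I) = 24 + 2*I**2 (w(I) = (I**2 + I**2) + 24 = 2*I**2 + 24 = 24 + 2*I**2)
-492 + ((n(-17, 11) + 156) + w(19))*908 = -492 + ((-sqrt((-17)**2 + 11**2)/3 + 156) + (24 + 2*19**2))*908 = -492 + ((-sqrt(289 + 121)/3 + 156) + (24 + 2*361))*908 = -492 + ((-sqrt(410)/3 + 156) + (24 + 722))*908 = -492 + ((156 - sqrt(410)/3) + 746)*908 = -492 + (902 - sqrt(410)/3)*908 = -492 + (819016 - 908*sqrt(410)/3) = 818524 - 908*sqrt(410)/3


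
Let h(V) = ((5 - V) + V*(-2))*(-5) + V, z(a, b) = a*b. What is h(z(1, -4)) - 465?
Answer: -554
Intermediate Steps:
h(V) = -25 + 16*V (h(V) = ((5 - V) - 2*V)*(-5) + V = (5 - 3*V)*(-5) + V = (-25 + 15*V) + V = -25 + 16*V)
h(z(1, -4)) - 465 = (-25 + 16*(1*(-4))) - 465 = (-25 + 16*(-4)) - 465 = (-25 - 64) - 465 = -89 - 465 = -554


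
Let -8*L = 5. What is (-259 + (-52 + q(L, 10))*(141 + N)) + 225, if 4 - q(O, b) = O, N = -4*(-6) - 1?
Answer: -15607/2 ≈ -7803.5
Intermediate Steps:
N = 23 (N = 24 - 1 = 23)
L = -5/8 (L = -⅛*5 = -5/8 ≈ -0.62500)
q(O, b) = 4 - O
(-259 + (-52 + q(L, 10))*(141 + N)) + 225 = (-259 + (-52 + (4 - 1*(-5/8)))*(141 + 23)) + 225 = (-259 + (-52 + (4 + 5/8))*164) + 225 = (-259 + (-52 + 37/8)*164) + 225 = (-259 - 379/8*164) + 225 = (-259 - 15539/2) + 225 = -16057/2 + 225 = -15607/2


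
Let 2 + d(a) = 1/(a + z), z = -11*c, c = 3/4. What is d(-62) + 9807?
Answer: 2755201/281 ≈ 9805.0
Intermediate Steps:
c = ¾ (c = 3*(¼) = ¾ ≈ 0.75000)
z = -33/4 (z = -11*¾ = -33/4 ≈ -8.2500)
d(a) = -2 + 1/(-33/4 + a) (d(a) = -2 + 1/(a - 33/4) = -2 + 1/(-33/4 + a))
d(-62) + 9807 = 2*(35 - 4*(-62))/(-33 + 4*(-62)) + 9807 = 2*(35 + 248)/(-33 - 248) + 9807 = 2*283/(-281) + 9807 = 2*(-1/281)*283 + 9807 = -566/281 + 9807 = 2755201/281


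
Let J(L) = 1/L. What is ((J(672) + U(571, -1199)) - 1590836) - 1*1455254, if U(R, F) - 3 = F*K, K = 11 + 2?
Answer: -2057444927/672 ≈ -3.0617e+6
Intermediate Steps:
K = 13
U(R, F) = 3 + 13*F (U(R, F) = 3 + F*13 = 3 + 13*F)
((J(672) + U(571, -1199)) - 1590836) - 1*1455254 = ((1/672 + (3 + 13*(-1199))) - 1590836) - 1*1455254 = ((1/672 + (3 - 15587)) - 1590836) - 1455254 = ((1/672 - 15584) - 1590836) - 1455254 = (-10472447/672 - 1590836) - 1455254 = -1079514239/672 - 1455254 = -2057444927/672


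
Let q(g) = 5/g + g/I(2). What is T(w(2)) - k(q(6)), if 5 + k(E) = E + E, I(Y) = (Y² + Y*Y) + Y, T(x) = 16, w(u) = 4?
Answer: 272/15 ≈ 18.133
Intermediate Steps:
I(Y) = Y + 2*Y² (I(Y) = (Y² + Y²) + Y = 2*Y² + Y = Y + 2*Y²)
q(g) = 5/g + g/10 (q(g) = 5/g + g/((2*(1 + 2*2))) = 5/g + g/((2*(1 + 4))) = 5/g + g/((2*5)) = 5/g + g/10)
k(E) = -5 + 2*E (k(E) = -5 + (E + E) = -5 + 2*E)
T(w(2)) - k(q(6)) = 16 - (-5 + 2*(5/6 + (⅒)*6)) = 16 - (-5 + 2*(5*(⅙) + ⅗)) = 16 - (-5 + 2*(⅚ + ⅗)) = 16 - (-5 + 2*(43/30)) = 16 - (-5 + 43/15) = 16 - 1*(-32/15) = 16 + 32/15 = 272/15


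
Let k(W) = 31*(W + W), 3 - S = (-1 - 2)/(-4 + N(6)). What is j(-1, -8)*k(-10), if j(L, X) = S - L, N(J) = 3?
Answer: -620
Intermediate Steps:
S = 0 (S = 3 - (-1 - 2)/(-4 + 3) = 3 - (-3)/(-1) = 3 - (-3)*(-1) = 3 - 1*3 = 3 - 3 = 0)
j(L, X) = -L (j(L, X) = 0 - L = -L)
k(W) = 62*W (k(W) = 31*(2*W) = 62*W)
j(-1, -8)*k(-10) = (-1*(-1))*(62*(-10)) = 1*(-620) = -620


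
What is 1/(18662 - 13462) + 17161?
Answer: 89237201/5200 ≈ 17161.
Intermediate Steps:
1/(18662 - 13462) + 17161 = 1/5200 + 17161 = 89237201/5200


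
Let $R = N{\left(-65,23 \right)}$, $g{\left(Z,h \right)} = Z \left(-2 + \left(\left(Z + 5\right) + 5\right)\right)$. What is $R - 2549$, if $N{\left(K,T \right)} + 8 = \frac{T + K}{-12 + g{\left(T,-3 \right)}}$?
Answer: $- \frac{1792499}{701} \approx -2557.1$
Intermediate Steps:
$g{\left(Z,h \right)} = Z \left(8 + Z\right)$ ($g{\left(Z,h \right)} = Z \left(-2 + \left(\left(5 + Z\right) + 5\right)\right) = Z \left(-2 + \left(10 + Z\right)\right) = Z \left(8 + Z\right)$)
$N{\left(K,T \right)} = -8 + \frac{K + T}{-12 + T \left(8 + T\right)}$ ($N{\left(K,T \right)} = -8 + \frac{T + K}{-12 + T \left(8 + T\right)} = -8 + \frac{K + T}{-12 + T \left(8 + T\right)}$)
$R = - \frac{5650}{701}$ ($R = \frac{96 - 65 + 23 - 184 \left(8 + 23\right)}{-12 + 23 \left(8 + 23\right)} = \frac{96 - 65 + 23 - 184 \cdot 31}{-12 + 23 \cdot 31} = \frac{96 - 65 + 23 - 5704}{-12 + 713} = \frac{1}{701} \left(-5650\right) = - \frac{5650}{701} \approx -8.0599$)
$R - 2549 = - \frac{5650}{701} - 2549 = - \frac{1792499}{701}$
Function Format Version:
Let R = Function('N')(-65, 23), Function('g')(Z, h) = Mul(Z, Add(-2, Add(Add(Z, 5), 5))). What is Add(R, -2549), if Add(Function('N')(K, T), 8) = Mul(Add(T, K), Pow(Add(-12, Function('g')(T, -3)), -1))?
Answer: Rational(-1792499, 701) ≈ -2557.1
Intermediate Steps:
Function('g')(Z, h) = Mul(Z, Add(8, Z)) (Function('g')(Z, h) = Mul(Z, Add(-2, Add(Add(5, Z), 5))) = Mul(Z, Add(-2, Add(10, Z))) = Mul(Z, Add(8, Z)))
Function('N')(K, T) = Add(-8, Mul(Pow(Add(-12, Mul(T, Add(8, T))), -1), Add(K, T))) (Function('N')(K, T) = Add(-8, Mul(Add(T, K), Pow(Add(-12, Mul(T, Add(8, T))), -1))) = Add(-8, Mul(Add(K, T), Pow(Add(-12, Mul(T, Add(8, T))), -1))) = Add(-8, Mul(Pow(Add(-12, Mul(T, Add(8, T))), -1), Add(K, T))))
R = Rational(-5650, 701) (R = Mul(Pow(Add(-12, Mul(23, Add(8, 23))), -1), Add(96, -65, 23, Mul(-8, 23, Add(8, 23)))) = Mul(Pow(Add(-12, Mul(23, 31)), -1), Add(96, -65, 23, Mul(-8, 23, 31))) = Mul(Pow(Add(-12, 713), -1), Add(96, -65, 23, -5704)) = Mul(Pow(701, -1), -5650) = Mul(Rational(1, 701), -5650) = Rational(-5650, 701) ≈ -8.0599)
Add(R, -2549) = Add(Rational(-5650, 701), -2549) = Rational(-1792499, 701)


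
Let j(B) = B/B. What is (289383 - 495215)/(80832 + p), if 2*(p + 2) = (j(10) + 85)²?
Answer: -25729/10566 ≈ -2.4351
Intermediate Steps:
j(B) = 1
p = 3696 (p = -2 + (1 + 85)²/2 = -2 + (½)*86² = -2 + (½)*7396 = -2 + 3698 = 3696)
(289383 - 495215)/(80832 + p) = (289383 - 495215)/(80832 + 3696) = -205832/84528 = -205832*1/84528 = -25729/10566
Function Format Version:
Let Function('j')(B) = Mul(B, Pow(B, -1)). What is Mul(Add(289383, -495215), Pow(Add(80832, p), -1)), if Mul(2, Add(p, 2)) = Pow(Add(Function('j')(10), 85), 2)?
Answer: Rational(-25729, 10566) ≈ -2.4351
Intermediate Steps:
Function('j')(B) = 1
p = 3696 (p = Add(-2, Mul(Rational(1, 2), Pow(Add(1, 85), 2))) = Add(-2, Mul(Rational(1, 2), Pow(86, 2))) = Add(-2, Mul(Rational(1, 2), 7396)) = Add(-2, 3698) = 3696)
Mul(Add(289383, -495215), Pow(Add(80832, p), -1)) = Mul(Add(289383, -495215), Pow(Add(80832, 3696), -1)) = Mul(-205832, Pow(84528, -1)) = Mul(-205832, Rational(1, 84528)) = Rational(-25729, 10566)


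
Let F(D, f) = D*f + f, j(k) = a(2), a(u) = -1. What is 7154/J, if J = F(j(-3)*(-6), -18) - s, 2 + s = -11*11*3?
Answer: 7154/239 ≈ 29.933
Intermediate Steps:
j(k) = -1
F(D, f) = f + D*f
s = -365 (s = -2 - 11*11*3 = -2 - 121*3 = -2 - 363 = -365)
J = 239 (J = -18*(1 - 1*(-6)) - 1*(-365) = -18*(1 + 6) + 365 = -18*7 + 365 = -126 + 365 = 239)
7154/J = 7154/239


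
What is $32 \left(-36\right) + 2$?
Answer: $-1150$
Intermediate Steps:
$32 \left(-36\right) + 2 = -1152 + 2 = -1150$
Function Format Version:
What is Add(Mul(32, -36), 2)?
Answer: -1150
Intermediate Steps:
Add(Mul(32, -36), 2) = Add(-1152, 2) = -1150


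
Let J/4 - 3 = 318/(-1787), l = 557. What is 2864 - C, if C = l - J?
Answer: 4142781/1787 ≈ 2318.3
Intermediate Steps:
J = 20172/1787 (J = 12 + 4*(318/(-1787)) = 12 + 4*(318*(-1/1787)) = 12 + 4*(-318/1787) = 12 - 1272/1787 = 20172/1787 ≈ 11.288)
C = 975187/1787 (C = 557 - 1*20172/1787 = 557 - 20172/1787 = 975187/1787 ≈ 545.71)
2864 - C = 2864 - 1*975187/1787 = 2864 - 975187/1787 = 4142781/1787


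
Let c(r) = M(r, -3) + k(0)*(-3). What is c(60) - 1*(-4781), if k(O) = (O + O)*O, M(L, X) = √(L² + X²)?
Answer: 4781 + 3*√401 ≈ 4841.1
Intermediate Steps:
k(O) = 2*O² (k(O) = (2*O)*O = 2*O²)
c(r) = √(9 + r²) (c(r) = √(r² + (-3)²) + (2*0²)*(-3) = √(r² + 9) + (2*0)*(-3) = √(9 + r²) + 0*(-3) = √(9 + r²) + 0 = √(9 + r²))
c(60) - 1*(-4781) = √(9 + 60²) - 1*(-4781) = √(9 + 3600) + 4781 = √3609 + 4781 = 3*√401 + 4781 = 4781 + 3*√401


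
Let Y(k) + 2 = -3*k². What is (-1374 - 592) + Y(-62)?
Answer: -13500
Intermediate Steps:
Y(k) = -2 - 3*k²
(-1374 - 592) + Y(-62) = (-1374 - 592) + (-2 - 3*(-62)²) = -1966 + (-2 - 3*3844) = -1966 + (-2 - 11532) = -1966 - 11534 = -13500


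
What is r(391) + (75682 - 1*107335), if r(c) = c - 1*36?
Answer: -31298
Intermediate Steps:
r(c) = -36 + c (r(c) = c - 36 = -36 + c)
r(391) + (75682 - 1*107335) = (-36 + 391) + (75682 - 1*107335) = 355 + (75682 - 107335) = 355 - 31653 = -31298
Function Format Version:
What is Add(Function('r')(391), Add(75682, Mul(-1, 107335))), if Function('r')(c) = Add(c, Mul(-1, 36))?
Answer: -31298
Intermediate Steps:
Function('r')(c) = Add(-36, c) (Function('r')(c) = Add(c, -36) = Add(-36, c))
Add(Function('r')(391), Add(75682, Mul(-1, 107335))) = Add(Add(-36, 391), Add(75682, Mul(-1, 107335))) = Add(355, Add(75682, -107335)) = Add(355, -31653) = -31298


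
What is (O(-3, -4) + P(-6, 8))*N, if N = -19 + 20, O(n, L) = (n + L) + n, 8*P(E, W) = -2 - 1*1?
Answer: -83/8 ≈ -10.375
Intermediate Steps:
P(E, W) = -3/8 (P(E, W) = (-2 - 1*1)/8 = (-2 - 1)/8 = (1/8)*(-3) = -3/8)
O(n, L) = L + 2*n (O(n, L) = (L + n) + n = L + 2*n)
N = 1
(O(-3, -4) + P(-6, 8))*N = ((-4 + 2*(-3)) - 3/8)*1 = ((-4 - 6) - 3/8)*1 = (-10 - 3/8)*1 = -83/8*1 = -83/8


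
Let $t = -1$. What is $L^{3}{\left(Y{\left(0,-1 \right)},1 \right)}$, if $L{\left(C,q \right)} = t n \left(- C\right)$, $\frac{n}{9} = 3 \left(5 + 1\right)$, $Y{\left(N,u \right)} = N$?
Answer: $0$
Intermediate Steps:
$n = 162$ ($n = 9 \cdot 3 \left(5 + 1\right) = 9 \cdot 3 \cdot 6 = 9 \cdot 18 = 162$)
$L{\left(C,q \right)} = 162 C$ ($L{\left(C,q \right)} = \left(-1\right) 162 \left(- C\right) = - 162 \left(- C\right) = 162 C$)
$L^{3}{\left(Y{\left(0,-1 \right)},1 \right)} = \left(162 \cdot 0\right)^{3} = 0^{3} = 0$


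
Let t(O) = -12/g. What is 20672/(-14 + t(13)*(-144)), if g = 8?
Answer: 10336/101 ≈ 102.34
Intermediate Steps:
t(O) = -3/2 (t(O) = -12/8 = -12*1/8 = -3/2)
20672/(-14 + t(13)*(-144)) = 20672/(-14 - 3/2*(-144)) = 20672/(-14 + 216) = 20672/202 = 20672*(1/202) = 10336/101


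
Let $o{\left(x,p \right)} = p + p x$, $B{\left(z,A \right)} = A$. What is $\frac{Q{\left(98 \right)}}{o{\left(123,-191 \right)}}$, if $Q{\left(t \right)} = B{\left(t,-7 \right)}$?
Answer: $\frac{7}{23684} \approx 0.00029556$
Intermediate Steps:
$Q{\left(t \right)} = -7$
$\frac{Q{\left(98 \right)}}{o{\left(123,-191 \right)}} = - \frac{7}{\left(-191\right) \left(1 + 123\right)} = - \frac{7}{\left(-191\right) 124} = - \frac{7}{-23684} = \left(-7\right) \left(- \frac{1}{23684}\right) = \frac{7}{23684}$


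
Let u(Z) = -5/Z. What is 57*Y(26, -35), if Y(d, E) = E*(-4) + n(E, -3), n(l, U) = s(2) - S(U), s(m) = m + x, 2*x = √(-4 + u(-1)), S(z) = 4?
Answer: 15789/2 ≈ 7894.5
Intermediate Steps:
x = ½ (x = √(-4 - 5/(-1))/2 = √(-4 - 5*(-1))/2 = √(-4 + 5)/2 = √1/2 = (½)*1 = ½ ≈ 0.50000)
s(m) = ½ + m (s(m) = m + ½ = ½ + m)
n(l, U) = -3/2 (n(l, U) = (½ + 2) - 1*4 = 5/2 - 4 = -3/2)
Y(d, E) = -3/2 - 4*E (Y(d, E) = E*(-4) - 3/2 = -4*E - 3/2 = -3/2 - 4*E)
57*Y(26, -35) = 57*(-3/2 - 4*(-35)) = 57*(-3/2 + 140) = 57*(277/2) = 15789/2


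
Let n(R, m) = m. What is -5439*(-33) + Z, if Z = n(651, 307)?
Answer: 179794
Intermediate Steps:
Z = 307
-5439*(-33) + Z = -5439*(-33) + 307 = 179487 + 307 = 179794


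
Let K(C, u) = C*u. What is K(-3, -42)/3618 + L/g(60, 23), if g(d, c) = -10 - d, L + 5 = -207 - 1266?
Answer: 148784/7035 ≈ 21.149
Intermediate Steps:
L = -1478 (L = -5 + (-207 - 1266) = -5 - 1473 = -1478)
K(-3, -42)/3618 + L/g(60, 23) = -3*(-42)/3618 - 1478/(-10 - 1*60) = 126*(1/3618) - 1478/(-10 - 60) = 7/201 - 1478/(-70) = 7/201 - 1478*(-1/70) = 7/201 + 739/35 = 148784/7035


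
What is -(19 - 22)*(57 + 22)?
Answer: 237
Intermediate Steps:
-(19 - 22)*(57 + 22) = -(-3)*79 = -1*(-237) = 237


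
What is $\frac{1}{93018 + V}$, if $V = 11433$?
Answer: $\frac{1}{104451} \approx 9.5739 \cdot 10^{-6}$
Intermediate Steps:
$\frac{1}{93018 + V} = \frac{1}{93018 + 11433} = \frac{1}{104451}$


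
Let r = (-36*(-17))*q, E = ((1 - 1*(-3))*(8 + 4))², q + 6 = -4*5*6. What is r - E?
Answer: -79416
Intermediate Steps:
q = -126 (q = -6 - 4*5*6 = -6 - 20*6 = -6 - 120 = -126)
E = 2304 (E = ((1 + 3)*12)² = (4*12)² = 48² = 2304)
r = -77112 (r = -36*(-17)*(-126) = 612*(-126) = -77112)
r - E = -77112 - 1*2304 = -77112 - 2304 = -79416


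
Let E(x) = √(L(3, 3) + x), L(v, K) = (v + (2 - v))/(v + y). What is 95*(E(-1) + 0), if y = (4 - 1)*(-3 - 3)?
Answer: 19*I*√255/3 ≈ 101.14*I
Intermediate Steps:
y = -18 (y = 3*(-6) = -18)
L(v, K) = 2/(-18 + v) (L(v, K) = (v + (2 - v))/(v - 18) = 2/(-18 + v))
E(x) = √(-2/15 + x) (E(x) = √(2/(-18 + 3) + x) = √(2/(-15) + x) = √(2*(-1/15) + x) = √(-2/15 + x))
95*(E(-1) + 0) = 95*(√(-30 + 225*(-1))/15 + 0) = 95*(√(-30 - 225)/15 + 0) = 95*(√(-255)/15 + 0) = 95*((I*√255)/15 + 0) = 95*(I*√255/15 + 0) = 95*(I*√255/15) = 19*I*√255/3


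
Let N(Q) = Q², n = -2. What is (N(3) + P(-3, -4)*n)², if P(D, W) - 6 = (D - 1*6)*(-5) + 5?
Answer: 10609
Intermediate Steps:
P(D, W) = 41 - 5*D (P(D, W) = 6 + ((D - 1*6)*(-5) + 5) = 6 + ((D - 6)*(-5) + 5) = 6 + ((-6 + D)*(-5) + 5) = 6 + ((30 - 5*D) + 5) = 6 + (35 - 5*D) = 41 - 5*D)
(N(3) + P(-3, -4)*n)² = (3² + (41 - 5*(-3))*(-2))² = (9 + (41 + 15)*(-2))² = (9 + 56*(-2))² = (9 - 112)² = (-103)² = 10609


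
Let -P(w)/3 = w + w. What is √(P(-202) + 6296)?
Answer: 2*√1877 ≈ 86.649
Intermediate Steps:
P(w) = -6*w (P(w) = -3*(w + w) = -6*w)
√(P(-202) + 6296) = √(-6*(-202) + 6296) = √(1212 + 6296) = √7508 = 2*√1877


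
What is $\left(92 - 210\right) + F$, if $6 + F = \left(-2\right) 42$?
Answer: $-208$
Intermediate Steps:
$F = -90$ ($F = -6 - 84 = -90$)
$\left(92 - 210\right) + F = \left(92 - 210\right) - 90 = -118 - 90 = -208$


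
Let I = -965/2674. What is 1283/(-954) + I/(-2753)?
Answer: -2360978029/1755722997 ≈ -1.3447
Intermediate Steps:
I = -965/2674 (I = -965*1/2674 = -965/2674 ≈ -0.36088)
1283/(-954) + I/(-2753) = 1283/(-954) - 965/2674/(-2753) = 1283*(-1/954) - 965/2674*(-1/2753) = -1283/954 + 965/7361522 = -2360978029/1755722997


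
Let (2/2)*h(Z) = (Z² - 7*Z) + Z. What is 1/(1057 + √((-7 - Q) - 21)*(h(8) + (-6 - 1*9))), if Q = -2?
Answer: 1057/1117275 - I*√26/1117275 ≈ 0.00094605 - 4.5638e-6*I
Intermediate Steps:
h(Z) = Z² - 6*Z (h(Z) = (Z² - 7*Z) + Z = Z² - 6*Z)
1/(1057 + √((-7 - Q) - 21)*(h(8) + (-6 - 1*9))) = 1/(1057 + √((-7 - 1*(-2)) - 21)*(8*(-6 + 8) + (-6 - 1*9))) = 1/(1057 + √((-7 + 2) - 21)*(8*2 + (-6 - 9))) = 1/(1057 + √(-5 - 21)*(16 - 15)) = 1/(1057 + √(-26)*1) = 1/(1057 + (I*√26)*1) = 1/(1057 + I*√26)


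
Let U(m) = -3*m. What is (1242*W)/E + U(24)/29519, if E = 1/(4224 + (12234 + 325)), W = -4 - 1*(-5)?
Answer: 615308382162/29519 ≈ 2.0844e+7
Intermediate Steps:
W = 1 (W = -4 + 5 = 1)
E = 1/16783 (E = 1/(4224 + 12559) = 1/16783 ≈ 5.9584e-5)
(1242*W)/E + U(24)/29519 = (1242*1)/(1/16783) - 3*24/29519 = 1242*16783 - 72*1/29519 = 20844486 - 72/29519 = 615308382162/29519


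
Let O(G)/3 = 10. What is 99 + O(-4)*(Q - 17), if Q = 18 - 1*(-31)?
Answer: 1059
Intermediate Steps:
Q = 49 (Q = 18 + 31 = 49)
O(G) = 30 (O(G) = 3*10 = 30)
99 + O(-4)*(Q - 17) = 99 + 30*(49 - 17) = 99 + 30*32 = 99 + 960 = 1059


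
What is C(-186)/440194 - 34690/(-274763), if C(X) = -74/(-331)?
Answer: 2527249758061/20017063475641 ≈ 0.12625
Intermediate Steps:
C(X) = 74/331 (C(X) = -74*(-1/331) = 74/331)
C(-186)/440194 - 34690/(-274763) = (74/331)/440194 - 34690/(-274763) = (74/331)*(1/440194) - 34690*(-1/274763) = 37/72852107 + 34690/274763 = 2527249758061/20017063475641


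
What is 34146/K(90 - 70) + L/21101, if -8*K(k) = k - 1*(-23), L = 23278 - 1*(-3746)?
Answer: -5762955936/907343 ≈ -6351.5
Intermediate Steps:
L = 27024 (L = 23278 + 3746 = 27024)
K(k) = -23/8 - k/8 (K(k) = -(k - 1*(-23))/8 = -(k + 23)/8 = -(23 + k)/8 = -23/8 - k/8)
34146/K(90 - 70) + L/21101 = 34146/(-23/8 - (90 - 70)/8) + 27024/21101 = 34146/(-23/8 - ⅛*20) + 27024*(1/21101) = 34146/(-23/8 - 5/2) + 27024/21101 = 34146/(-43/8) + 27024/21101 = 34146*(-8/43) + 27024/21101 = -273168/43 + 27024/21101 = -5762955936/907343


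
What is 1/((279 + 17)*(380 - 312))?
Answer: 1/20128 ≈ 4.9682e-5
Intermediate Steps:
1/((279 + 17)*(380 - 312)) = 1/(296*68) = 1/20128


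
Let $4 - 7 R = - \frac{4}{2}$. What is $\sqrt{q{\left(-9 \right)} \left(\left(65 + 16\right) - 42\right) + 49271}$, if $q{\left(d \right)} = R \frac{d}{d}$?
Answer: $\frac{\sqrt{2415917}}{7} \approx 222.05$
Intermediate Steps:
$R = \frac{6}{7}$ ($R = \frac{4}{7} - \frac{\left(-4\right) \frac{1}{2}}{7} = \frac{4}{7} - - \frac{2}{7} = \frac{4}{7} + \frac{2}{7} = \frac{6}{7} \approx 0.85714$)
$q{\left(d \right)} = \frac{6}{7}$ ($q{\left(d \right)} = \frac{6 \frac{d}{d}}{7} = \frac{6}{7} \cdot 1 = \frac{6}{7}$)
$\sqrt{q{\left(-9 \right)} \left(\left(65 + 16\right) - 42\right) + 49271} = \sqrt{\frac{6 \left(\left(65 + 16\right) - 42\right)}{7} + 49271} = \sqrt{\frac{6 \left(81 - 42\right)}{7} + 49271} = \sqrt{\frac{6}{7} \cdot 39 + 49271} = \sqrt{\frac{234}{7} + 49271} = \sqrt{\frac{345131}{7}} = \frac{\sqrt{2415917}}{7}$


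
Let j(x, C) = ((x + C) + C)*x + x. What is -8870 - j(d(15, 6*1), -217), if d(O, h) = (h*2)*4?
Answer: 9610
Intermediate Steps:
d(O, h) = 8*h (d(O, h) = (2*h)*4 = 8*h)
j(x, C) = x + x*(x + 2*C) (j(x, C) = ((C + x) + C)*x + x = (x + 2*C)*x + x = x*(x + 2*C) + x = x + x*(x + 2*C))
-8870 - j(d(15, 6*1), -217) = -8870 - 8*(6*1)*(1 + 8*(6*1) + 2*(-217)) = -8870 - 8*6*(1 + 8*6 - 434) = -8870 - 48*(1 + 48 - 434) = -8870 - 48*(-385) = -8870 - 1*(-18480) = -8870 + 18480 = 9610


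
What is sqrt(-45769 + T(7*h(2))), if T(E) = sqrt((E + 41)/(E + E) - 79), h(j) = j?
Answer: sqrt(-8970724 + 14*I*sqrt(15099))/14 ≈ 0.020513 + 213.94*I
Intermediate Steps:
T(E) = sqrt(-79 + (41 + E)/(2*E)) (T(E) = sqrt((41 + E)/((2*E)) - 79) = sqrt((41 + E)*(1/(2*E)) - 79) = sqrt((41 + E)/(2*E) - 79) = sqrt(-79 + (41 + E)/(2*E)))
sqrt(-45769 + T(7*h(2))) = sqrt(-45769 + sqrt(-314 + 82/((7*2)))/2) = sqrt(-45769 + sqrt(-314 + 82/14)/2) = sqrt(-45769 + sqrt(-314 + 82*(1/14))/2) = sqrt(-45769 + sqrt(-314 + 41/7)/2) = sqrt(-45769 + sqrt(-2157/7)/2) = sqrt(-45769 + (I*sqrt(15099)/7)/2) = sqrt(-45769 + I*sqrt(15099)/14)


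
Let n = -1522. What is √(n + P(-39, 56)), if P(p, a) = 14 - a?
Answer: 2*I*√391 ≈ 39.547*I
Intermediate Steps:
√(n + P(-39, 56)) = √(-1522 + (14 - 1*56)) = √(-1522 + (14 - 56)) = √(-1522 - 42) = √(-1564) = 2*I*√391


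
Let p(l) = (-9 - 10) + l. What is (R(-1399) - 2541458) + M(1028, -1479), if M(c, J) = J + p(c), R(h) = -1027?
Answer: -2542955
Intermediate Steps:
p(l) = -19 + l
M(c, J) = -19 + J + c (M(c, J) = J + (-19 + c) = -19 + J + c)
(R(-1399) - 2541458) + M(1028, -1479) = (-1027 - 2541458) + (-19 - 1479 + 1028) = -2542485 - 470 = -2542955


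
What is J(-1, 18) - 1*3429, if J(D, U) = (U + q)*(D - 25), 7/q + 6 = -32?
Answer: -73952/19 ≈ -3892.2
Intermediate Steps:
q = -7/38 (q = 7/(-6 - 32) = 7/(-38) = 7*(-1/38) = -7/38 ≈ -0.18421)
J(D, U) = (-25 + D)*(-7/38 + U) (J(D, U) = (U - 7/38)*(D - 25) = (-7/38 + U)*(-25 + D) = (-25 + D)*(-7/38 + U))
J(-1, 18) - 1*3429 = (175/38 - 25*18 - 7/38*(-1) - 1*18) - 1*3429 = (175/38 - 450 + 7/38 - 18) - 3429 = -8801/19 - 3429 = -73952/19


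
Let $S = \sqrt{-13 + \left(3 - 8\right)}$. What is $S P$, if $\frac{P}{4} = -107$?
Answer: $- 1284 i \sqrt{2} \approx - 1815.8 i$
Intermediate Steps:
$P = -428$ ($P = 4 \left(-107\right) = -428$)
$S = 3 i \sqrt{2}$ ($S = \sqrt{-13 + \left(3 - 8\right)} = \sqrt{-13 - 5} = \sqrt{-18} = 3 i \sqrt{2} \approx 4.2426 i$)
$S P = 3 i \sqrt{2} \left(-428\right) = - 1284 i \sqrt{2}$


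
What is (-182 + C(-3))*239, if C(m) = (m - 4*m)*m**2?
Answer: -24139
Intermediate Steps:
C(m) = -3*m**3 (C(m) = (-3*m)*m**2 = -3*m**3)
(-182 + C(-3))*239 = (-182 - 3*(-3)**3)*239 = (-182 - 3*(-27))*239 = (-182 + 81)*239 = -101*239 = -24139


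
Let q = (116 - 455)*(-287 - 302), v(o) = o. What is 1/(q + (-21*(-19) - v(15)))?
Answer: 1/200055 ≈ 4.9986e-6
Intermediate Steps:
q = 199671 (q = -339*(-589) = 199671)
1/(q + (-21*(-19) - v(15))) = 1/(199671 + (-21*(-19) - 1*15)) = 1/(199671 + (399 - 15)) = 1/(199671 + 384) = 1/200055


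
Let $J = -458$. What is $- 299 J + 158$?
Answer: $137100$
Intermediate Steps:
$- 299 J + 158 = \left(-299\right) \left(-458\right) + 158 = 136942 + 158 = 137100$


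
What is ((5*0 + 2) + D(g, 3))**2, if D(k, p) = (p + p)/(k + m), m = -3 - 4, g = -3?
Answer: 49/25 ≈ 1.9600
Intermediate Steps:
m = -7
D(k, p) = 2*p/(-7 + k) (D(k, p) = (p + p)/(k - 7) = (2*p)/(-7 + k) = 2*p/(-7 + k))
((5*0 + 2) + D(g, 3))**2 = ((5*0 + 2) + 2*3/(-7 - 3))**2 = ((0 + 2) + 2*3/(-10))**2 = (2 + 2*3*(-1/10))**2 = (2 - 3/5)**2 = (7/5)**2 = 49/25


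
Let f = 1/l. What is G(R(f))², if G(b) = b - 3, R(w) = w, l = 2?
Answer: 25/4 ≈ 6.2500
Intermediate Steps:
f = ½ (f = 1/2 = ½ ≈ 0.50000)
G(b) = -3 + b
G(R(f))² = (-3 + ½)² = (-5/2)² = 25/4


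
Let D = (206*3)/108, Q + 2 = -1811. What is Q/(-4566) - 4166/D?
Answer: -342208469/470298 ≈ -727.64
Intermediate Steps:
Q = -1813 (Q = -2 - 1811 = -1813)
D = 103/18 (D = 618*(1/108) = 103/18 ≈ 5.7222)
Q/(-4566) - 4166/D = -1813/(-4566) - 4166/103/18 = -1813*(-1/4566) - 4166*18/103 = 1813/4566 - 74988/103 = -342208469/470298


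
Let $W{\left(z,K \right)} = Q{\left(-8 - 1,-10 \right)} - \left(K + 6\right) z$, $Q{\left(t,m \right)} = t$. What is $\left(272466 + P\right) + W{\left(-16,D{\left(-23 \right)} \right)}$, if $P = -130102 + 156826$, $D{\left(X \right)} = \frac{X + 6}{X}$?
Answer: $\frac{6883643}{23} \approx 2.9929 \cdot 10^{5}$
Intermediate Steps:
$D{\left(X \right)} = \frac{6 + X}{X}$
$W{\left(z,K \right)} = -9 - z \left(6 + K\right)$ ($W{\left(z,K \right)} = \left(-8 - 1\right) - \left(K + 6\right) z = \left(-8 - 1\right) - \left(6 + K\right) z = -9 - z \left(6 + K\right)$)
$P = 26724$
$\left(272466 + P\right) + W{\left(-16,D{\left(-23 \right)} \right)} = \left(272466 + 26724\right) - \left(-87 + \frac{6 - 23}{-23} \left(-16\right)\right) = 299190 - \left(-87 + \left(- \frac{1}{23}\right) \left(-17\right) \left(-16\right)\right) = 299190 - \left(-87 - \frac{272}{23}\right) = 299190 + \left(-9 + 96 + \frac{272}{23}\right) = 299190 + \frac{2273}{23} = \frac{6883643}{23}$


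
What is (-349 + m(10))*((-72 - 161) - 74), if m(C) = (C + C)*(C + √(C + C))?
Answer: 45743 - 12280*√5 ≈ 18284.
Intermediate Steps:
m(C) = 2*C*(C + √2*√C) (m(C) = (2*C)*(C + √(2*C)) = (2*C)*(C + √2*√C) = 2*C*(C + √2*√C))
(-349 + m(10))*((-72 - 161) - 74) = (-349 + (2*10² + 2*√2*10^(3/2)))*((-72 - 161) - 74) = (-349 + (2*100 + 2*√2*(10*√10)))*(-233 - 74) = (-349 + (200 + 40*√5))*(-307) = (-149 + 40*√5)*(-307) = 45743 - 12280*√5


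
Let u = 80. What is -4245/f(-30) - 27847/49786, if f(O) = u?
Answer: -21356933/398288 ≈ -53.622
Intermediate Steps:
f(O) = 80
-4245/f(-30) - 27847/49786 = -4245/80 - 27847/49786 = -4245*1/80 - 27847*1/49786 = -849/16 - 27847/49786 = -21356933/398288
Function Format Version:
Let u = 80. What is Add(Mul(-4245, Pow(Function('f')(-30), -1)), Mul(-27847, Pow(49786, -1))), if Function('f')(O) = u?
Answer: Rational(-21356933, 398288) ≈ -53.622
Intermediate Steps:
Function('f')(O) = 80
Add(Mul(-4245, Pow(Function('f')(-30), -1)), Mul(-27847, Pow(49786, -1))) = Add(Mul(-4245, Pow(80, -1)), Mul(-27847, Pow(49786, -1))) = Add(Mul(-4245, Rational(1, 80)), Mul(-27847, Rational(1, 49786))) = Add(Rational(-849, 16), Rational(-27847, 49786)) = Rational(-21356933, 398288)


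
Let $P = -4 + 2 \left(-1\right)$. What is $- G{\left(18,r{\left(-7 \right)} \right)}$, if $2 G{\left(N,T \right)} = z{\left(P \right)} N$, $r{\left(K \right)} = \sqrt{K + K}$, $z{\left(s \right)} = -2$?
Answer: $18$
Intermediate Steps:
$P = -6$ ($P = -4 - 2 = -6$)
$r{\left(K \right)} = \sqrt{2} \sqrt{K}$ ($r{\left(K \right)} = \sqrt{2 K} = \sqrt{2} \sqrt{K}$)
$G{\left(N,T \right)} = - N$ ($G{\left(N,T \right)} = \frac{\left(-2\right) N}{2} = - N$)
$- G{\left(18,r{\left(-7 \right)} \right)} = - \left(-1\right) 18 = \left(-1\right) \left(-18\right) = 18$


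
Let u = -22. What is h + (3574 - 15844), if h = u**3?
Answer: -22918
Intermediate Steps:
h = -10648 (h = (-22)**3 = -10648)
h + (3574 - 15844) = -10648 + (3574 - 15844) = -10648 - 12270 = -22918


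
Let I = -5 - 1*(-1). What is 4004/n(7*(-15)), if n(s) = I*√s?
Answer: 143*I*√105/15 ≈ 97.688*I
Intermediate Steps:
I = -4 (I = -5 + 1 = -4)
n(s) = -4*√s
4004/n(7*(-15)) = 4004/((-4*I*√105)) = 4004*(I*√105/420) = 143*I*√105/15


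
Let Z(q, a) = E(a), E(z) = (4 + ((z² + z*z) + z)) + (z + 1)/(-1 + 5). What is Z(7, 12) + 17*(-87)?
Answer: -4687/4 ≈ -1171.8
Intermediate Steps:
E(z) = 17/4 + 2*z² + 5*z/4 (E(z) = (4 + ((z² + z²) + z)) + (1 + z)/4 = (4 + (2*z² + z)) + (1 + z)*(¼) = (4 + (z + 2*z²)) + (¼ + z/4) = (4 + z + 2*z²) + (¼ + z/4) = 17/4 + 2*z² + 5*z/4)
Z(q, a) = 17/4 + 2*a² + 5*a/4
Z(7, 12) + 17*(-87) = (17/4 + 2*12² + (5/4)*12) + 17*(-87) = (17/4 + 2*144 + 15) - 1479 = (17/4 + 288 + 15) - 1479 = 1229/4 - 1479 = -4687/4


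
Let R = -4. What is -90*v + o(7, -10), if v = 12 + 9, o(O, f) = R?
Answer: -1894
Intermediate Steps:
o(O, f) = -4
v = 21
-90*v + o(7, -10) = -90*21 - 4 = -1890 - 4 = -1894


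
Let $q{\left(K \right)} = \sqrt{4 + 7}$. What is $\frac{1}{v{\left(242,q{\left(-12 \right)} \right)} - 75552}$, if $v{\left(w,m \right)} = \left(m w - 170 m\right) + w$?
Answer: $- \frac{37655}{2835769538} - \frac{18 \sqrt{11}}{1417884769} \approx -1.3321 \cdot 10^{-5}$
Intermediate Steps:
$q{\left(K \right)} = \sqrt{11}$
$v{\left(w,m \right)} = w - 170 m + m w$ ($v{\left(w,m \right)} = \left(- 170 m + m w\right) + w = w - 170 m + m w$)
$\frac{1}{v{\left(242,q{\left(-12 \right)} \right)} - 75552} = \frac{1}{\left(242 - 170 \sqrt{11} + \sqrt{11} \cdot 242\right) - 75552} = \frac{1}{\left(242 - 170 \sqrt{11} + 242 \sqrt{11}\right) - 75552} = \frac{1}{\left(242 + 72 \sqrt{11}\right) - 75552} = \frac{1}{-75310 + 72 \sqrt{11}}$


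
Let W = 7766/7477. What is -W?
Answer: -7766/7477 ≈ -1.0387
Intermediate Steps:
W = 7766/7477 (W = 7766*(1/7477) = 7766/7477 ≈ 1.0387)
-W = -1*7766/7477 = -7766/7477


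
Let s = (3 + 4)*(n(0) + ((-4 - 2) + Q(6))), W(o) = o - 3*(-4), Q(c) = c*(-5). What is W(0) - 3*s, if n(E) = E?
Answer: 768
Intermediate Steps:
Q(c) = -5*c
W(o) = 12 + o (W(o) = o + 12 = 12 + o)
s = -252 (s = (3 + 4)*(0 + ((-4 - 2) - 5*6)) = 7*(0 + (-6 - 30)) = 7*(0 - 36) = 7*(-36) = -252)
W(0) - 3*s = (12 + 0) - 3*(-252) = 12 + 756 = 768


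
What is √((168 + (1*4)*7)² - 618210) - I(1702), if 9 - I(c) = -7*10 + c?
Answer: 1623 + I*√579794 ≈ 1623.0 + 761.44*I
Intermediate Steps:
I(c) = 79 - c (I(c) = 9 - (-7*10 + c) = 9 - (-70 + c) = 9 + (70 - c) = 79 - c)
√((168 + (1*4)*7)² - 618210) - I(1702) = √((168 + (1*4)*7)² - 618210) - (79 - 1*1702) = √((168 + 4*7)² - 618210) - (79 - 1702) = √((168 + 28)² - 618210) - 1*(-1623) = √(196² - 618210) + 1623 = √(38416 - 618210) + 1623 = √(-579794) + 1623 = I*√579794 + 1623 = 1623 + I*√579794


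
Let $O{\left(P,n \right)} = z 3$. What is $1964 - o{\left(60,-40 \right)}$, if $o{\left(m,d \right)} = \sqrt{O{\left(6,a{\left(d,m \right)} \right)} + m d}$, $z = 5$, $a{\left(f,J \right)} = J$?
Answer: $1964 - 3 i \sqrt{265} \approx 1964.0 - 48.836 i$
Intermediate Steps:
$O{\left(P,n \right)} = 15$ ($O{\left(P,n \right)} = 5 \cdot 3 = 15$)
$o{\left(m,d \right)} = \sqrt{15 + d m}$ ($o{\left(m,d \right)} = \sqrt{15 + m d} = \sqrt{15 + d m}$)
$1964 - o{\left(60,-40 \right)} = 1964 - \sqrt{15 - 2400} = 1964 - \sqrt{-2385} = 1964 - 3 i \sqrt{265}$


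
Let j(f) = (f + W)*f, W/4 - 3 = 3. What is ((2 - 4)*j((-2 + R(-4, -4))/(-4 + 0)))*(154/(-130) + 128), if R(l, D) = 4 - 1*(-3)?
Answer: 57701/8 ≈ 7212.6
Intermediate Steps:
W = 24 (W = 12 + 4*3 = 12 + 12 = 24)
R(l, D) = 7 (R(l, D) = 4 + 3 = 7)
j(f) = f*(24 + f) (j(f) = (f + 24)*f = (24 + f)*f = f*(24 + f))
((2 - 4)*j((-2 + R(-4, -4))/(-4 + 0)))*(154/(-130) + 128) = ((2 - 4)*(((-2 + 7)/(-4 + 0))*(24 + (-2 + 7)/(-4 + 0))))*(154/(-130) + 128) = (-2*5/(-4)*(24 + 5/(-4)))*(154*(-1/130) + 128) = (-2*5*(-¼)*(24 + 5*(-¼)))*(-77/65 + 128) = -(-5)*(24 - 5/4)/2*(8243/65) = -(-5)*91/(2*4)*(8243/65) = -2*(-455/16)*(8243/65) = (455/8)*(8243/65) = 57701/8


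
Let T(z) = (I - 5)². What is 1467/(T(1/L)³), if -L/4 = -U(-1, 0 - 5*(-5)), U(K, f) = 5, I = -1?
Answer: 163/5184 ≈ 0.031443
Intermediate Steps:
L = 20 (L = -(-4)*5 = -4*(-5) = 20)
T(z) = 36 (T(z) = (-1 - 5)² = (-6)² = 36)
1467/(T(1/L)³) = 1467/(36³) = 1467/46656 = 1467*(1/46656) = 163/5184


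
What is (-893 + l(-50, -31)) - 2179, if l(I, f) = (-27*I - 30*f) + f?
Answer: -823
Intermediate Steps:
l(I, f) = -29*f - 27*I (l(I, f) = (-30*f - 27*I) + f = -29*f - 27*I)
(-893 + l(-50, -31)) - 2179 = (-893 + (-29*(-31) - 27*(-50))) - 2179 = (-893 + (899 + 1350)) - 2179 = (-893 + 2249) - 2179 = 1356 - 2179 = -823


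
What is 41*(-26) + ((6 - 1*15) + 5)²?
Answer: -1050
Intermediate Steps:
41*(-26) + ((6 - 1*15) + 5)² = -1066 + ((6 - 15) + 5)² = -1066 + (-9 + 5)² = -1066 + (-4)² = -1066 + 16 = -1050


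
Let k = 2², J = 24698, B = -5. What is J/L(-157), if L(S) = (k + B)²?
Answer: 24698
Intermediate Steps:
k = 4
L(S) = 1 (L(S) = (4 - 5)² = (-1)² = 1)
J/L(-157) = 24698/1 = 24698*1 = 24698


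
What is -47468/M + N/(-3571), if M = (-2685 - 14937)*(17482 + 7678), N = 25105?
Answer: -2782655572843/395818138980 ≈ -7.0301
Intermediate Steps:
M = -443369520 (M = -17622*25160 = -443369520)
-47468/M + N/(-3571) = -47468/(-443369520) + 25105/(-3571) = -47468*(-1/443369520) + 25105*(-1/3571) = 11867/110842380 - 25105/3571 = -2782655572843/395818138980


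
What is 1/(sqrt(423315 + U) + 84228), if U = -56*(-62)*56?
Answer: 84228/7093738237 - sqrt(617747)/7093738237 ≈ 1.1763e-5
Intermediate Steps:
U = 194432 (U = 3472*56 = 194432)
1/(sqrt(423315 + U) + 84228) = 1/(sqrt(423315 + 194432) + 84228) = 1/(sqrt(617747) + 84228) = 1/(84228 + sqrt(617747))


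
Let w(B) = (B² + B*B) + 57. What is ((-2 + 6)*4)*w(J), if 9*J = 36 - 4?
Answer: 106640/81 ≈ 1316.5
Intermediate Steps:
J = 32/9 (J = (36 - 4)/9 = (⅑)*32 = 32/9 ≈ 3.5556)
w(B) = 57 + 2*B² (w(B) = (B² + B²) + 57 = 2*B² + 57 = 57 + 2*B²)
((-2 + 6)*4)*w(J) = ((-2 + 6)*4)*(57 + 2*(32/9)²) = (4*4)*(57 + 2*(1024/81)) = 16*(57 + 2048/81) = 16*(6665/81) = 106640/81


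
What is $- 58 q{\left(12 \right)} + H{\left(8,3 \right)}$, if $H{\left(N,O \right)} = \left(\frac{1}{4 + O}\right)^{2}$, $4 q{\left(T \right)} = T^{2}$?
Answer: $- \frac{102311}{49} \approx -2088.0$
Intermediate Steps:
$q{\left(T \right)} = \frac{T^{2}}{4}$
$H{\left(N,O \right)} = \frac{1}{\left(4 + O\right)^{2}}$
$- 58 q{\left(12 \right)} + H{\left(8,3 \right)} = - 58 \frac{12^{2}}{4} + \frac{1}{\left(4 + 3\right)^{2}} = - 58 \cdot \frac{1}{4} \cdot 144 + \frac{1}{49} = \left(-58\right) 36 + \frac{1}{49} = -2088 + \frac{1}{49} = - \frac{102311}{49}$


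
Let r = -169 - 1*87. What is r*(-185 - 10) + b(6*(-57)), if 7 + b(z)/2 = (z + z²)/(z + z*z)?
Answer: 49908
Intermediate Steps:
r = -256 (r = -169 - 87 = -256)
b(z) = -12 (b(z) = -14 + 2*((z + z²)/(z + z*z)) = -14 + 2*((z + z²)/(z + z²)) = -14 + 2*1 = -14 + 2 = -12)
r*(-185 - 10) + b(6*(-57)) = -256*(-185 - 10) - 12 = -256*(-195) - 12 = 49920 - 12 = 49908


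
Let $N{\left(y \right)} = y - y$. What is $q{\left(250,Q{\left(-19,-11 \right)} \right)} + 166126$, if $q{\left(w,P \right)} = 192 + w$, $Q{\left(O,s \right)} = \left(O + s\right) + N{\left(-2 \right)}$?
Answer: $166568$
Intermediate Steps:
$N{\left(y \right)} = 0$
$Q{\left(O,s \right)} = O + s$ ($Q{\left(O,s \right)} = \left(O + s\right) + 0 = O + s$)
$q{\left(250,Q{\left(-19,-11 \right)} \right)} + 166126 = \left(192 + 250\right) + 166126 = 442 + 166126 = 166568$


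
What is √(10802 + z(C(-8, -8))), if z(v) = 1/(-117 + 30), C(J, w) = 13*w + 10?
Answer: √81760251/87 ≈ 103.93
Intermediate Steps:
C(J, w) = 10 + 13*w
z(v) = -1/87 (z(v) = 1/(-87) = -1/87)
√(10802 + z(C(-8, -8))) = √(10802 - 1/87) = √(939773/87) = √81760251/87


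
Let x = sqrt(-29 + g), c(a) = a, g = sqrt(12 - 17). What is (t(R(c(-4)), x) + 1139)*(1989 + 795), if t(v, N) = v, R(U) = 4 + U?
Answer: 3170976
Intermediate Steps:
g = I*sqrt(5) (g = sqrt(-5) = I*sqrt(5) ≈ 2.2361*I)
x = sqrt(-29 + I*sqrt(5)) ≈ 0.20746 + 5.3892*I
(t(R(c(-4)), x) + 1139)*(1989 + 795) = ((4 - 4) + 1139)*(1989 + 795) = (0 + 1139)*2784 = 1139*2784 = 3170976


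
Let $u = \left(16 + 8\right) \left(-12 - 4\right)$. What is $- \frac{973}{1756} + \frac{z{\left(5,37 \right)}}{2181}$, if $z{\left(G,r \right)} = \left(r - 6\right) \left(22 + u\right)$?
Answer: $- \frac{21827945}{3829836} \approx -5.6994$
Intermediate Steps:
$u = -384$ ($u = 24 \left(-16\right) = -384$)
$z{\left(G,r \right)} = 2172 - 362 r$ ($z{\left(G,r \right)} = \left(r - 6\right) \left(22 - 384\right) = \left(-6 + r\right) \left(-362\right) = 2172 - 362 r$)
$- \frac{973}{1756} + \frac{z{\left(5,37 \right)}}{2181} = - \frac{973}{1756} + \frac{2172 - 13394}{2181} = \left(-973\right) \frac{1}{1756} + \left(2172 - 13394\right) \frac{1}{2181} = - \frac{973}{1756} - \frac{11222}{2181} = - \frac{21827945}{3829836}$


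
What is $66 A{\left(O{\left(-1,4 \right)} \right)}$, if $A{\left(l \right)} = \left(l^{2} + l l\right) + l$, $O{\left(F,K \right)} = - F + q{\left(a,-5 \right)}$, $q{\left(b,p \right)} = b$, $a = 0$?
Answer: $198$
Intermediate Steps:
$O{\left(F,K \right)} = - F$ ($O{\left(F,K \right)} = - F + 0 = - F$)
$A{\left(l \right)} = l + 2 l^{2}$ ($A{\left(l \right)} = \left(l^{2} + l^{2}\right) + l = 2 l^{2} + l = l + 2 l^{2}$)
$66 A{\left(O{\left(-1,4 \right)} \right)} = 66 \left(-1\right) \left(-1\right) \left(1 + 2 \left(\left(-1\right) \left(-1\right)\right)\right) = 66 \cdot 1 \left(1 + 2 \cdot 1\right) = 66 \cdot 1 \left(1 + 2\right) = 66 \cdot 1 \cdot 3 = 66 \cdot 3 = 198$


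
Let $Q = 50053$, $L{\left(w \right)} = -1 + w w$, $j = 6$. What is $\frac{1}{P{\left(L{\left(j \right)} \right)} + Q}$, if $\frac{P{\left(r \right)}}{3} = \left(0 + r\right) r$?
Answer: $\frac{1}{53728} \approx 1.8612 \cdot 10^{-5}$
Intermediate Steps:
$L{\left(w \right)} = -1 + w^{2}$
$P{\left(r \right)} = 3 r^{2}$ ($P{\left(r \right)} = 3 \left(0 + r\right) r = 3 r r = 3 r^{2}$)
$\frac{1}{P{\left(L{\left(j \right)} \right)} + Q} = \frac{1}{3 \left(-1 + 6^{2}\right)^{2} + 50053} = \frac{1}{3 \left(-1 + 36\right)^{2} + 50053} = \frac{1}{3 \cdot 35^{2} + 50053} = \frac{1}{3 \cdot 1225 + 50053} = \frac{1}{3675 + 50053} = \frac{1}{53728}$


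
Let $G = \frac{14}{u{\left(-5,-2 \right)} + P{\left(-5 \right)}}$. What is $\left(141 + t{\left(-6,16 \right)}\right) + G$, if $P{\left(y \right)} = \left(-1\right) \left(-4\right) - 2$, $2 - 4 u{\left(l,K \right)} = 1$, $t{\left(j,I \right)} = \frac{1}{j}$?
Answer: $\frac{2647}{18} \approx 147.06$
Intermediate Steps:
$u{\left(l,K \right)} = \frac{1}{4}$ ($u{\left(l,K \right)} = \frac{1}{2} - \frac{1}{4} = \frac{1}{4}$)
$P{\left(y \right)} = 2$ ($P{\left(y \right)} = 4 - 2 = 2$)
$G = \frac{56}{9}$ ($G = \frac{14}{\frac{1}{4} + 2} = \frac{14}{\frac{9}{4}} = 14 \cdot \frac{4}{9} = \frac{56}{9} \approx 6.2222$)
$\left(141 + t{\left(-6,16 \right)}\right) + G = \left(141 + \frac{1}{-6}\right) + \frac{56}{9} = \left(141 - \frac{1}{6}\right) + \frac{56}{9} = \frac{845}{6} + \frac{56}{9} = \frac{2647}{18}$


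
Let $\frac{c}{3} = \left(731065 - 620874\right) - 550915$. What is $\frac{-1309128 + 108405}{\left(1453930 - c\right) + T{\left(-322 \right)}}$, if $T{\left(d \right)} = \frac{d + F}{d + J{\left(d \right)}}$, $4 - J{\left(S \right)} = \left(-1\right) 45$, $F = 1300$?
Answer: $- \frac{109265793}{252624956} \approx -0.43252$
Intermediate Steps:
$J{\left(S \right)} = 49$ ($J{\left(S \right)} = 4 - \left(-1\right) 45 = 4 - -45 = 4 + 45 = 49$)
$c = -1322172$ ($c = 3 \left(\left(731065 - 620874\right) - 550915\right) = 3 \left(110191 - 550915\right) = 3 \left(-440724\right) = -1322172$)
$T{\left(d \right)} = \frac{1300 + d}{49 + d}$ ($T{\left(d \right)} = \frac{d + 1300}{d + 49} = \frac{1300 + d}{49 + d}$)
$\frac{-1309128 + 108405}{\left(1453930 - c\right) + T{\left(-322 \right)}} = \frac{-1309128 + 108405}{\left(1453930 - -1322172\right) + \frac{1300 - 322}{49 - 322}} = - \frac{1200723}{\left(1453930 + 1322172\right) + \frac{1}{-273} \cdot 978} = - \frac{1200723}{2776102 - \frac{326}{91}} = - \frac{1200723}{\frac{252624956}{91}} = \left(-1200723\right) \frac{91}{252624956} = - \frac{109265793}{252624956}$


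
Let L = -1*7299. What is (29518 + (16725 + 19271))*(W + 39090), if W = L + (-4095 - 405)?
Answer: 1787942574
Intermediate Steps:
L = -7299
W = -11799 (W = -7299 + (-4095 - 405) = -7299 - 4500 = -11799)
(29518 + (16725 + 19271))*(W + 39090) = (29518 + (16725 + 19271))*(-11799 + 39090) = (29518 + 35996)*27291 = 65514*27291 = 1787942574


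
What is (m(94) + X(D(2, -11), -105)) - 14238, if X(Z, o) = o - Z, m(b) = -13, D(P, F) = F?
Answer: -14345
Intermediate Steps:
(m(94) + X(D(2, -11), -105)) - 14238 = (-13 + (-105 - 1*(-11))) - 14238 = (-13 + (-105 + 11)) - 14238 = (-13 - 94) - 14238 = -107 - 14238 = -14345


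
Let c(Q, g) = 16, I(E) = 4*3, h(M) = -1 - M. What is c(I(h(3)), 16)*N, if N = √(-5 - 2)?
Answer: 16*I*√7 ≈ 42.332*I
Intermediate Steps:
N = I*√7 (N = √(-7) = I*√7 ≈ 2.6458*I)
I(E) = 12
c(I(h(3)), 16)*N = 16*(I*√7) = 16*I*√7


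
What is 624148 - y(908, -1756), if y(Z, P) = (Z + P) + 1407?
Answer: 623589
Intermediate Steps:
y(Z, P) = 1407 + P + Z (y(Z, P) = (P + Z) + 1407 = 1407 + P + Z)
624148 - y(908, -1756) = 624148 - (1407 - 1756 + 908) = 624148 - 1*559 = 624148 - 559 = 623589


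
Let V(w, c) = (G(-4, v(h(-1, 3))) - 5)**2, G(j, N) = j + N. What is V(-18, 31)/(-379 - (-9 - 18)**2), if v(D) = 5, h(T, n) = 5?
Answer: -4/277 ≈ -0.014440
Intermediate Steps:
G(j, N) = N + j
V(w, c) = 16 (V(w, c) = ((5 - 4) - 5)**2 = (1 - 5)**2 = (-4)**2 = 16)
V(-18, 31)/(-379 - (-9 - 18)**2) = 16/(-379 - (-9 - 18)**2) = 16/(-379 - 1*(-27)**2) = 16/(-379 - 1*729) = 16/(-379 - 729) = 16/(-1108) = 16*(-1/1108) = -4/277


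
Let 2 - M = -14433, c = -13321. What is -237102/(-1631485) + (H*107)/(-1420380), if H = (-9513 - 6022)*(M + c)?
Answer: 23241725585537/17825605110 ≈ 1303.8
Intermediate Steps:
M = 14435 (M = 2 - 1*(-14433) = 2 + 14433 = 14435)
H = -17305990 (H = (-9513 - 6022)*(14435 - 13321) = -15535*1114 = -17305990)
-237102/(-1631485) + (H*107)/(-1420380) = -237102/(-1631485) - 17305990*107/(-1420380) = -237102*(-1/1631485) - 1851740930*(-1/1420380) = 237102/1631485 + 14244161/10926 = 23241725585537/17825605110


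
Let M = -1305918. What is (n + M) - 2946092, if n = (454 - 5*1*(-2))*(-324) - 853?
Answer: -4403199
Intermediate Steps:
n = -151189 (n = (454 - 5*(-2))*(-324) - 853 = (454 + 10)*(-324) - 853 = 464*(-324) - 853 = -150336 - 853 = -151189)
(n + M) - 2946092 = (-151189 - 1305918) - 2946092 = -1457107 - 2946092 = -4403199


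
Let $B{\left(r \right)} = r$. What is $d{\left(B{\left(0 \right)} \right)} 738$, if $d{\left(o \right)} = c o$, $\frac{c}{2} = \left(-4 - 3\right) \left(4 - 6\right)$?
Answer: $0$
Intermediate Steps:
$c = 28$ ($c = 2 \left(-4 - 3\right) \left(4 - 6\right) = 2 \left(\left(-7\right) \left(-2\right)\right) = 2 \cdot 14 = 28$)
$d{\left(o \right)} = 28 o$
$d{\left(B{\left(0 \right)} \right)} 738 = 28 \cdot 0 \cdot 738 = 0 \cdot 738 = 0$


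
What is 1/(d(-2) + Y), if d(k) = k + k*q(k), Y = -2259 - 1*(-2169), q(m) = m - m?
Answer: -1/92 ≈ -0.010870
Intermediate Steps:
q(m) = 0
Y = -90 (Y = -2259 + 2169 = -90)
d(k) = k (d(k) = k + k*0 = k + 0 = k)
1/(d(-2) + Y) = 1/(-2 - 90) = 1/(-92) = -1/92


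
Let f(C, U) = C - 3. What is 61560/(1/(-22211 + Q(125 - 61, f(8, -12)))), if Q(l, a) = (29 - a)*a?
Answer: -1359921960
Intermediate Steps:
f(C, U) = -3 + C
Q(l, a) = a*(29 - a)
61560/(1/(-22211 + Q(125 - 61, f(8, -12)))) = 61560/(1/(-22211 + (-3 + 8)*(29 - (-3 + 8)))) = 61560/(1/(-22211 + 5*(29 - 1*5))) = 61560/(1/(-22211 + 5*(29 - 5))) = 61560/(1/(-22211 + 5*24)) = 61560/(1/(-22211 + 120)) = 61560/(1/(-22091)) = 61560/(-1/22091) = 61560*(-22091) = -1359921960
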